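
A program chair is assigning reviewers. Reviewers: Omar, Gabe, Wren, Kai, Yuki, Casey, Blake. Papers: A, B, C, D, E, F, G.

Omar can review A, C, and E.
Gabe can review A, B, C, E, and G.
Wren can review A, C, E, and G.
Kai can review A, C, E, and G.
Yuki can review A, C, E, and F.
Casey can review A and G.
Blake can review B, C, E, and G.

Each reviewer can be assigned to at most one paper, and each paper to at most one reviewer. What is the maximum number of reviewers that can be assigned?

One maximum matching: Omar→A, Gabe→B, Wren→E, Kai→C, Yuki→F, Casey→G.
The set {Omar, Gabe, Wren, Kai, Casey, Blake} has only 5 neighbours ({A, B, C, E, G}), so by Hall's theorem at most 6 of the 7 reviewers can be matched.

6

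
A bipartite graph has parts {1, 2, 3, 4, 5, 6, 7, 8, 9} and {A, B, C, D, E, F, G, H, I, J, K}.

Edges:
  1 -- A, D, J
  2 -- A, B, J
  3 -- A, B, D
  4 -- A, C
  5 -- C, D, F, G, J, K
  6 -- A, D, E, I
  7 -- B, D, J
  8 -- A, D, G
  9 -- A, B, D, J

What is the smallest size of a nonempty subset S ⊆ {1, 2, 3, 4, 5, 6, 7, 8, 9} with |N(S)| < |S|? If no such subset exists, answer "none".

Take S = {1, 2, 3, 7, 9}. Its neighbourhood is {A, B, D, J}, so |N(S)| = 4 < |S| = 5.
Every subset of size less than 5 has at least as many neighbours as members, so 5 is the minimum.

5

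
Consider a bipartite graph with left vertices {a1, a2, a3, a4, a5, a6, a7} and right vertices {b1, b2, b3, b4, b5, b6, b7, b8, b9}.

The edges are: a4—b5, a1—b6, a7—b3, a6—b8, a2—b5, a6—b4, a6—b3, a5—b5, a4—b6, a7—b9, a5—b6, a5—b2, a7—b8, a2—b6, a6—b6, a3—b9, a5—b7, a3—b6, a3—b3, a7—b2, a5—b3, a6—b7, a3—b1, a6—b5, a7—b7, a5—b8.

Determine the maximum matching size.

One maximum matching: a1–b6, a2–b5, a3–b3, a5–b2, a6–b8, a7–b7.
The set {a1, a2, a4} has only 2 neighbours ({b5, b6}), so by Hall's theorem at most 6 of the 7 left vertices can be matched.

6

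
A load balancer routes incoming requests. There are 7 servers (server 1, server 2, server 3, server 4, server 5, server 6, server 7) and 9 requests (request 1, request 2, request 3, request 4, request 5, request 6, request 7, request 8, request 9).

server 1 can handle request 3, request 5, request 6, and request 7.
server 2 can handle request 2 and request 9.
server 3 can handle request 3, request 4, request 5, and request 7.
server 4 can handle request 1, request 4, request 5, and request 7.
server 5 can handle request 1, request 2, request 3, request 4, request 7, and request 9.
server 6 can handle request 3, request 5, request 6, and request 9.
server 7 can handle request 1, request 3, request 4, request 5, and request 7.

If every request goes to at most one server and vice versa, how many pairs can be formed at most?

7

One maximum matching: server 1-request 5, server 2-request 2, server 3-request 3, server 4-request 4, server 5-request 9, server 6-request 6, server 7-request 7.
All 7 servers are matched, so no larger matching exists.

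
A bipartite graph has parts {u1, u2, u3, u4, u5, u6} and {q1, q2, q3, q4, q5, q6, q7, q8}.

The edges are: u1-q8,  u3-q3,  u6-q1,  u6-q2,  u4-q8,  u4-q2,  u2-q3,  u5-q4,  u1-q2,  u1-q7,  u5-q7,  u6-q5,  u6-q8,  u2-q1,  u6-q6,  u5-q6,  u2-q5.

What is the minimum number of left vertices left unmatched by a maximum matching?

A valid assignment of size 6: u1→q2, u2→q5, u3→q3, u4→q8, u5→q7, u6→q6.
This saturates every left vertex, so 6 is the maximum.
That matches 6 of the 6, leaving 0 unmatched; no matching can do better.

0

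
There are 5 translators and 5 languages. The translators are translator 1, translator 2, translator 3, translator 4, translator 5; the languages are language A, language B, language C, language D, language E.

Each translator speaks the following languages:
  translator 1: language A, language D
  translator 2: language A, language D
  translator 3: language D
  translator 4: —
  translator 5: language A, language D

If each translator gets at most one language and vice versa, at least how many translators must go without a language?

One maximum matching: translator 1–language D, translator 2–language A.
The set {translator 1, translator 2, translator 3, translator 4, translator 5} has only 2 neighbours ({language A, language D}), so by Hall's theorem at most 2 of the 5 translators can be matched.
That matches 2 of the 5, leaving 3 unmatched; no matching can do better.

3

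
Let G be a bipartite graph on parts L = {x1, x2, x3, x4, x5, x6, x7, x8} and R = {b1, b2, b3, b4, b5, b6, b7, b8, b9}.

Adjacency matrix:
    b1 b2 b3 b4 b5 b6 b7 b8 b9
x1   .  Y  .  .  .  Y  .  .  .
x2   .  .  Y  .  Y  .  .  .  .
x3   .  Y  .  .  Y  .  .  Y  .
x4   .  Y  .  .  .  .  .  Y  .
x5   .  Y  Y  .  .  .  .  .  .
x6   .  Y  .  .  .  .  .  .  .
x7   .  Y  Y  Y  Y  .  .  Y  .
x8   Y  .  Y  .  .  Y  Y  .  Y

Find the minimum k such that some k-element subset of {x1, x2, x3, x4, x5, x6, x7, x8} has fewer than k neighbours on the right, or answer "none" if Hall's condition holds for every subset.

5

Take S = {x2, x3, x4, x5, x6}. Its neighbourhood is {b2, b3, b5, b8}, so |N(S)| = 4 < |S| = 5.
Every subset of size less than 5 has at least as many neighbours as members, so 5 is the minimum.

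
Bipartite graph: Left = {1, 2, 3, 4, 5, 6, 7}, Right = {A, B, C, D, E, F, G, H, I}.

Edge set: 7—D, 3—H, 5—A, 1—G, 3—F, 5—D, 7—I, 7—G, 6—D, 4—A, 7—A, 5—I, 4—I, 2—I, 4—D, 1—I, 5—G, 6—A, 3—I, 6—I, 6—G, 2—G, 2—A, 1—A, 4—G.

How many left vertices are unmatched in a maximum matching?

2

One maximum matching: 1→A, 2→I, 3→F, 4→D, 5→G.
The set {1, 2, 4, 5, 6, 7} has only 4 neighbours ({A, D, G, I}), so by Hall's theorem at most 5 of the 7 left vertices can be matched.
That matches 5 of the 7, leaving 2 unmatched; no matching can do better.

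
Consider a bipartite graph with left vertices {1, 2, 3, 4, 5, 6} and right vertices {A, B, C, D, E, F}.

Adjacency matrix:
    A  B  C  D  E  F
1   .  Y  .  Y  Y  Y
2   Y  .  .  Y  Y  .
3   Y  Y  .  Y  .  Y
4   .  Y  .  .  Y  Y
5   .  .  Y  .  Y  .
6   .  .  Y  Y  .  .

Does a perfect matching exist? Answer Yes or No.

Yes

For example, pair 1→B, 2→A, 3→D, 4→F, 5→E, 6→C.
All 6 left vertices are covered.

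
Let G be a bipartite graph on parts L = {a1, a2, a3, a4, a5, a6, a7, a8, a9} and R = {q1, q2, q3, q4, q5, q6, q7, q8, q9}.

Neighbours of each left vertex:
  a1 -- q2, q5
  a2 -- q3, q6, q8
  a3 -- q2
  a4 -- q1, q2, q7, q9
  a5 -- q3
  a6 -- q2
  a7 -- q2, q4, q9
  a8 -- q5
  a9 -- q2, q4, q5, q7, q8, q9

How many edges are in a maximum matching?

7

One maximum matching: a1→q5, a2→q6, a3→q2, a4→q7, a5→q3, a7→q4, a9→q9.
The set {a1, a3, a6, a8} has only 2 neighbours ({q2, q5}), so by Hall's theorem at most 7 of the 9 left vertices can be matched.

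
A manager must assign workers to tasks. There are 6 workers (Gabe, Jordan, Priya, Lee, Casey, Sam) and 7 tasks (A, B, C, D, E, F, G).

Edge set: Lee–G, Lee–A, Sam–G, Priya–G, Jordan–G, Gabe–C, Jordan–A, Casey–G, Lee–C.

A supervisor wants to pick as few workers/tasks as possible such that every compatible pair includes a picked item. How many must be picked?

3

A maximum matching has 3 edges (e.g. Gabe–C, Jordan–A, Priya–G).
By König's theorem the minimum vertex cover has the same size. One such cover is {A, C, G}.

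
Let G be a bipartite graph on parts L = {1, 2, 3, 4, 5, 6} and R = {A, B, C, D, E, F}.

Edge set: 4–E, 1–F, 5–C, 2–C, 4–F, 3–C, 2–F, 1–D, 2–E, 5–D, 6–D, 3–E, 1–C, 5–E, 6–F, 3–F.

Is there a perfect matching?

No

The set {1, 2, 3, 4, 5, 6} has only 4 neighbours ({C, D, E, F}), so by Hall's theorem at most 4 of the 6 left vertices can be matched.
Hence no matching covers every left vertex.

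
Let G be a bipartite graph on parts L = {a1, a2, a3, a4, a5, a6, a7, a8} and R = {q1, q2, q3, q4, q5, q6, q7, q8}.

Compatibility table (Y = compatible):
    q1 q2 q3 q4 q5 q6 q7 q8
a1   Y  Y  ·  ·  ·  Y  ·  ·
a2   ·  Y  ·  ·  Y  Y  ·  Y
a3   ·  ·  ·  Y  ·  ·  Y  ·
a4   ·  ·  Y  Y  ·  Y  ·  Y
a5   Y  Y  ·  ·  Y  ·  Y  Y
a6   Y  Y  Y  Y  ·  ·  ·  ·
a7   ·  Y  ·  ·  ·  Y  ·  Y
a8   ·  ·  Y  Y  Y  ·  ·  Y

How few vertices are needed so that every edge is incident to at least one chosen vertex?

The 8 edges a1–q1, a2–q5, a3–q4, a4–q6, a5–q7, a6–q3, a7–q2, a8–q8 form a matching, so any vertex cover needs at least 8 vertices (one per matched edge).
Conversely {a1, a2, a3, a4, a5, a6, a7, a8} meets every edge and has exactly 8 vertices, so 8 is optimal.

8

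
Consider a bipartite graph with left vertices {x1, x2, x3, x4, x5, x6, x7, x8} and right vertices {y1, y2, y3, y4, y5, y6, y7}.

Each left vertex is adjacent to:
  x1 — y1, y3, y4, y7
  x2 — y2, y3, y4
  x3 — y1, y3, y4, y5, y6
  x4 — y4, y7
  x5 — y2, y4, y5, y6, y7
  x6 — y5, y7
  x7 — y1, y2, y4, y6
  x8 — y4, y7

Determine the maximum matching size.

One maximum matching: x1-y3, x2-y2, x3-y6, x4-y4, x5-y7, x6-y5, x7-y1.
The set {x1, x2, x3, x4, x5, x6, x7, x8} has only 7 neighbours ({y1, y2, y3, y4, y5, y6, y7}), so by Hall's theorem at most 7 of the 8 left vertices can be matched.

7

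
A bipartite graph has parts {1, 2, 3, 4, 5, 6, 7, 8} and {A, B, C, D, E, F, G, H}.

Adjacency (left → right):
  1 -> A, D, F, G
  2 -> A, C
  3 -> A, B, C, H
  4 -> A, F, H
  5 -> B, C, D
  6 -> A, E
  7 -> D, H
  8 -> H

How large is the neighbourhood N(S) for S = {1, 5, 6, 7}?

8

The union of neighbours of {1, 5, 6, 7} is {A, B, C, D, E, F, G, H}, which has 8 elements.
Since |N(S)| = 8 ≥ |S| = 4, Hall's condition holds for this subset.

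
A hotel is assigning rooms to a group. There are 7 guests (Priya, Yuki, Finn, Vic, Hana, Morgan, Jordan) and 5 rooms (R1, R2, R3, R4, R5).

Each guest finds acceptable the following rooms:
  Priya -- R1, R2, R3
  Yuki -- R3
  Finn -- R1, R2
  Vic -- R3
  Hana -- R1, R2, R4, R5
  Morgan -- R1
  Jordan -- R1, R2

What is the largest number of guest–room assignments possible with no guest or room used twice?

4

For example, pair Priya-R1, Yuki-R3, Finn-R2, Hana-R4.
The set {Priya, Yuki, Finn, Vic, Morgan, Jordan} has only 3 neighbours ({R1, R2, R3}), so by Hall's theorem at most 4 of the 7 guests can be matched.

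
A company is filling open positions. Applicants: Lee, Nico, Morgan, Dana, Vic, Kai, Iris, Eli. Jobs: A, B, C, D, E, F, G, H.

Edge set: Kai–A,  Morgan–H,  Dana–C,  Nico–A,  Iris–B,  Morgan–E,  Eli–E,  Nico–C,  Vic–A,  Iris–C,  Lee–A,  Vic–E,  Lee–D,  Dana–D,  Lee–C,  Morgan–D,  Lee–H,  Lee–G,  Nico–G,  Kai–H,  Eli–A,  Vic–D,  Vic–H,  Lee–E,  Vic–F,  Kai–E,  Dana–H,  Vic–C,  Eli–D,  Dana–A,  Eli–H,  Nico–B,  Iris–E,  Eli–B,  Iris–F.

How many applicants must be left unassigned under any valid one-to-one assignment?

0

One maximum matching: Lee–G, Nico–B, Morgan–D, Dana–C, Vic–E, Kai–H, Iris–F, Eli–A.
All 8 applicants are matched, so no larger matching exists.
That matches 8 of the 8, leaving 0 unmatched; no matching can do better.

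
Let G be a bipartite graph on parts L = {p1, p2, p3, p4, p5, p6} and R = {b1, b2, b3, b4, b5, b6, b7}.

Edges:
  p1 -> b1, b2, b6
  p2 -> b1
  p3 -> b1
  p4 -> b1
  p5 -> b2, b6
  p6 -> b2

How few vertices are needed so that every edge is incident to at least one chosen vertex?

3

A maximum matching has 3 edges (e.g. p1–b2, p2–b1, p5–b6).
By König's theorem the minimum vertex cover has the same size. One such cover is {b1, b2, b6}.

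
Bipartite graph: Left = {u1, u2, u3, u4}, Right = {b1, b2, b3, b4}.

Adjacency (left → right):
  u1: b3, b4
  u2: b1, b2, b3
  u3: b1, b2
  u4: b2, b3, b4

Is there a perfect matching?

Yes

For example, pair u1-b4, u2-b2, u3-b1, u4-b3.
All 4 left vertices are covered.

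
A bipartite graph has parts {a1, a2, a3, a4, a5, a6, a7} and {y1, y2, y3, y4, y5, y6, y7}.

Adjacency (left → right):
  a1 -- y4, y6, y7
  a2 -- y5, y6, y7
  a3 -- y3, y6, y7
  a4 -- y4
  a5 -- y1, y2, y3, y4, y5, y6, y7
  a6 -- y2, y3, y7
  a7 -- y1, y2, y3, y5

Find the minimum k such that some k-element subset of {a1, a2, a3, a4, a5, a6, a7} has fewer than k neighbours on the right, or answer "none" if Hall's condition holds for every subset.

none

A matching saturating every left vertex exists, for instance a1→y7, a2→y5, a3→y6, a4→y4, a5→y1, a6→y2, a7→y3.
By Hall's marriage theorem, this means |N(S)| ≥ |S| for every subset S, so no violating subset exists.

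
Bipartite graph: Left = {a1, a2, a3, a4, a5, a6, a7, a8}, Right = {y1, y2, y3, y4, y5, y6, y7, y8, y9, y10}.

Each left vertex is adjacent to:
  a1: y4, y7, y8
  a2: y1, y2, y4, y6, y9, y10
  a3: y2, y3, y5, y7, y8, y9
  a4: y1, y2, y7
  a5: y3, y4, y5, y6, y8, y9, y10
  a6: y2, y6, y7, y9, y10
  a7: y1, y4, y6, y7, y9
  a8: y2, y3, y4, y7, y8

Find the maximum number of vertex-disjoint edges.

A valid assignment of size 8: a1-y8, a2-y4, a3-y9, a4-y1, a5-y3, a6-y10, a7-y6, a8-y7.
All 8 left vertices are matched, so no larger matching exists.

8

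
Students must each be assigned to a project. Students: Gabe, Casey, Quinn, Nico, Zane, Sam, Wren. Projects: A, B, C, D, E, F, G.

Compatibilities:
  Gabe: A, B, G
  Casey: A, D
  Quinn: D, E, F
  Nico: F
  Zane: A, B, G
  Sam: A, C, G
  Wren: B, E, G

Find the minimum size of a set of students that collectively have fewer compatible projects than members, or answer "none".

none

A matching saturating every student exists, for instance Gabe→A, Casey→D, Quinn→E, Nico→F, Zane→G, Sam→C, Wren→B.
By Hall's marriage theorem, this means |N(S)| ≥ |S| for every subset S, so no violating subset exists.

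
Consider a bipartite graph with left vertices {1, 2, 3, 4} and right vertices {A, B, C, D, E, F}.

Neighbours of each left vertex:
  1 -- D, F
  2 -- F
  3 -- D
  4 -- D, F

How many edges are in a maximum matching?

2

One maximum matching: 1–D, 2–F.
The set {1, 2, 3, 4} has only 2 neighbours ({D, F}), so by Hall's theorem at most 2 of the 4 left vertices can be matched.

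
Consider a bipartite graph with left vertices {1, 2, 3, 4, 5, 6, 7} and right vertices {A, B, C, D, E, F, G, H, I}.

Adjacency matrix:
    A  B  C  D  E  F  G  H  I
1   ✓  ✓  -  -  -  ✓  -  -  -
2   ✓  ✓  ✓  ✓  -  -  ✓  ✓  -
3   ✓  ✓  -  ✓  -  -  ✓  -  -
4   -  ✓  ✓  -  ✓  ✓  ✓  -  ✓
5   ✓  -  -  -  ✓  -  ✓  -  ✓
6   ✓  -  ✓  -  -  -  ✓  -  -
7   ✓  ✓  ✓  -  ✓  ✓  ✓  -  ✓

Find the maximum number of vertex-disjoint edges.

7

For example, pair 1–F, 2–A, 3–B, 4–E, 5–I, 6–C, 7–G.
All 7 left vertices are matched, so no larger matching exists.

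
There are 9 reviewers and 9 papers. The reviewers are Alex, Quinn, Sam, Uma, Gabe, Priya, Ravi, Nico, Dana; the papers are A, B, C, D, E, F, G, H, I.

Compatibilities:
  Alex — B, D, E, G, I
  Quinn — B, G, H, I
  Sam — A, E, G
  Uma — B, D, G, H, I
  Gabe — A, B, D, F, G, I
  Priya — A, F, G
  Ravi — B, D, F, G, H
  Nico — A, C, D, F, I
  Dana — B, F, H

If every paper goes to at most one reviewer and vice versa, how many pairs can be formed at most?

9

A valid assignment of size 9: Alex–D, Quinn–G, Sam–E, Uma–I, Gabe–A, Priya–F, Ravi–H, Nico–C, Dana–B.
All 9 reviewers are matched, so no larger matching exists.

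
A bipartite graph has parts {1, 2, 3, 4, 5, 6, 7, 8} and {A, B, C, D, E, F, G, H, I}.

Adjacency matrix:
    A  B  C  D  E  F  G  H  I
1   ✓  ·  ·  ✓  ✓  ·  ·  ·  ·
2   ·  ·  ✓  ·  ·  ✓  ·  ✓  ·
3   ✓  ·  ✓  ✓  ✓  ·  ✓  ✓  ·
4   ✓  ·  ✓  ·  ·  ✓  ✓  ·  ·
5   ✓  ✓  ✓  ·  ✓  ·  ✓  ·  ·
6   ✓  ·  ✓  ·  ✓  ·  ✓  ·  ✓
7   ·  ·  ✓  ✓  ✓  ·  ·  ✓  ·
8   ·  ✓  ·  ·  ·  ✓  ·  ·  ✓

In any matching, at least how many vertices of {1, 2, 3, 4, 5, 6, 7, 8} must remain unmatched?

0

For example, pair 1→D, 2→H, 3→A, 4→F, 5→G, 6→E, 7→C, 8→B.
This saturates every left vertex, so 8 is the maximum.
That matches 8 of the 8, leaving 0 unmatched; no matching can do better.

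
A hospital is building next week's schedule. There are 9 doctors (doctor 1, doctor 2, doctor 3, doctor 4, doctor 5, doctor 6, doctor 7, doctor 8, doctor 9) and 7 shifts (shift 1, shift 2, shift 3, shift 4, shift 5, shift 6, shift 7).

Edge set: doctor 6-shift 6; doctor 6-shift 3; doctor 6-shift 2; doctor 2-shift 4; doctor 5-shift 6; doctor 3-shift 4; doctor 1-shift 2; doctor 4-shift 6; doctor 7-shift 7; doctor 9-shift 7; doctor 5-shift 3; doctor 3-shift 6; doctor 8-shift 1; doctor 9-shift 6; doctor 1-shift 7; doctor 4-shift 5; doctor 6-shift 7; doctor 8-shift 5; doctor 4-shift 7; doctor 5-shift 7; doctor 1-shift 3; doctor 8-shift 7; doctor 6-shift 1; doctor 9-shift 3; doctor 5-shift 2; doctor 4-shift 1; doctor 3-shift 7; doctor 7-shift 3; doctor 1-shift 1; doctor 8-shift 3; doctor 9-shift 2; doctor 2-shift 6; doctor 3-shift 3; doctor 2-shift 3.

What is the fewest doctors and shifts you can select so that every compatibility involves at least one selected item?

7

A maximum matching has 7 edges (e.g. doctor 1–shift 1, doctor 2–shift 4, doctor 3–shift 6, doctor 4–shift 5, doctor 5–shift 2, doctor 6–shift 7, doctor 7–shift 3).
By König's theorem the minimum vertex cover has the same size. One such cover is {shift 1, shift 2, shift 3, shift 4, shift 5, shift 6, shift 7}.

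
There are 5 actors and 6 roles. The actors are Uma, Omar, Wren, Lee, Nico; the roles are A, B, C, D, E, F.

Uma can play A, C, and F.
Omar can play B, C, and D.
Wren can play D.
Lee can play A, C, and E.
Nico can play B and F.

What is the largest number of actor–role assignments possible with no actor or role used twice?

For example, pair Uma-F, Omar-C, Wren-D, Lee-E, Nico-B.
This saturates every actor, so 5 is the maximum.

5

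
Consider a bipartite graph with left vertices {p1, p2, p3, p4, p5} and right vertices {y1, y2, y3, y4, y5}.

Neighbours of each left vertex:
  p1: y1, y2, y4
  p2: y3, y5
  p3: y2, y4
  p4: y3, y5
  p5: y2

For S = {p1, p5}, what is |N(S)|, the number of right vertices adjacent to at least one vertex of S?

3

The union of neighbours of {p1, p5} is {y1, y2, y4}, which has 3 elements.
Since |N(S)| = 3 ≥ |S| = 2, Hall's condition holds for this subset.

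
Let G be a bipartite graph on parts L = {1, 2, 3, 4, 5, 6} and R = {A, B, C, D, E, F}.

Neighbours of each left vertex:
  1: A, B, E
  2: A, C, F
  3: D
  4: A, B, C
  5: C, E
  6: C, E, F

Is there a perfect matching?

One maximum matching: 1→A, 2→F, 3→D, 4→B, 5→C, 6→E.
Every left vertex is matched, so this is a perfect matching.

Yes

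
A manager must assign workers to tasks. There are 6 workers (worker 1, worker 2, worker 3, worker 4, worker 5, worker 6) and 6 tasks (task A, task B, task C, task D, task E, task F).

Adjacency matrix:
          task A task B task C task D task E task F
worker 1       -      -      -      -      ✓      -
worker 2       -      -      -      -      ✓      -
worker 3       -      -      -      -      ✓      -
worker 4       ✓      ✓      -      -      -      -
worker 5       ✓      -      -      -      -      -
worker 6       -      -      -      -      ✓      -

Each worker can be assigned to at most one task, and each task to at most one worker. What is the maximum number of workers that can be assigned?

3

For example, pair worker 1-task E, worker 4-task B, worker 5-task A.
The set {worker 1, worker 2, worker 3, worker 6} has only 1 neighbour ({task E}), so by Hall's theorem at most 3 of the 6 workers can be matched.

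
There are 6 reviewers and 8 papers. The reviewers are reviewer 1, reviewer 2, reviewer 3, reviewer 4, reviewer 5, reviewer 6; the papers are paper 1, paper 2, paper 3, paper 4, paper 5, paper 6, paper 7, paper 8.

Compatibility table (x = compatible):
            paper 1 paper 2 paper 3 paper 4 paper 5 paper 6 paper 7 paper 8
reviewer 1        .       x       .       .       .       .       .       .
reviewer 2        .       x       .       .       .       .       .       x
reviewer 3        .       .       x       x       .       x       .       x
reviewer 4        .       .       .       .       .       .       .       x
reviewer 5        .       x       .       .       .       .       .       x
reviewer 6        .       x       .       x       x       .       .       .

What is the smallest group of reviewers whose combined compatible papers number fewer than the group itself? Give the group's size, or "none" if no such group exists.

Take S = {reviewer 1, reviewer 2, reviewer 4}. Its neighbourhood is {paper 2, paper 8}, so |N(S)| = 2 < |S| = 3.
Every subset of size less than 3 has at least as many neighbours as members, so 3 is the minimum.

3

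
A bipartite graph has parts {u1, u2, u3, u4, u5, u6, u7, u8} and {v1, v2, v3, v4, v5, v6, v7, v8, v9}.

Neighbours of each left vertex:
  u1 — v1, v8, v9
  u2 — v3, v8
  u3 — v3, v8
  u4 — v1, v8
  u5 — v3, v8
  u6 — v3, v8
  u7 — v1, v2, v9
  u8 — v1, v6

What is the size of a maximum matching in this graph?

A valid assignment of size 6: u1-v9, u2-v8, u3-v3, u4-v1, u7-v2, u8-v6.
The set {u2, u3, u5, u6} has only 2 neighbours ({v3, v8}), so by Hall's theorem at most 6 of the 8 left vertices can be matched.

6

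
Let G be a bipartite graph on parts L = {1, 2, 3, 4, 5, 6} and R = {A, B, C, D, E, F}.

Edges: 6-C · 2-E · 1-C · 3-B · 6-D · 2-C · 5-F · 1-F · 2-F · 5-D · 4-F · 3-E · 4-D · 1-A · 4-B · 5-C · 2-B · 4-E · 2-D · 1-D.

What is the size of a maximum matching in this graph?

6

For example, pair 1-A, 2-E, 3-B, 4-D, 5-F, 6-C.
All 6 left vertices are matched, so no larger matching exists.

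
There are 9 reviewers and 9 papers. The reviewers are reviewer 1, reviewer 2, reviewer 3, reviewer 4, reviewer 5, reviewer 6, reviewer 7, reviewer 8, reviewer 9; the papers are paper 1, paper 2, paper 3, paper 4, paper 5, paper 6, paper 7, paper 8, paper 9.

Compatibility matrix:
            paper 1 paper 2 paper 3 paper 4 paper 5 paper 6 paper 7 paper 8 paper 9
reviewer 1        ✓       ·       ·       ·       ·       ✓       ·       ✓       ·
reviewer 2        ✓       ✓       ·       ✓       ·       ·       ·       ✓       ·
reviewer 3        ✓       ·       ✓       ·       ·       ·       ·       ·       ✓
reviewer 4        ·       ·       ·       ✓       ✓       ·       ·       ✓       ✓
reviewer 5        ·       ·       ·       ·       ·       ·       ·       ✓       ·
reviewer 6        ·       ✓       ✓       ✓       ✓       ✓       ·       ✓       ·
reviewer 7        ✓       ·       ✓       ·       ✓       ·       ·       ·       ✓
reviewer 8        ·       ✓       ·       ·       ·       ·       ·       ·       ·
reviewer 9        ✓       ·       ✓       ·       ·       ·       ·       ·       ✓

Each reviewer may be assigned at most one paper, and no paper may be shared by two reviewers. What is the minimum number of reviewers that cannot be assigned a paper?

1

A valid assignment of size 8: reviewer 1–paper 1, reviewer 2–paper 4, reviewer 3–paper 9, reviewer 4–paper 5, reviewer 5–paper 8, reviewer 6–paper 6, reviewer 7–paper 3, reviewer 8–paper 2.
The set {reviewer 1, reviewer 2, reviewer 3, reviewer 4, reviewer 5, reviewer 6, reviewer 7, reviewer 8, reviewer 9} has only 8 neighbours ({paper 1, paper 2, paper 3, paper 4, paper 5, paper 6, paper 8, paper 9}), so by Hall's theorem at most 8 of the 9 reviewers can be matched.
That matches 8 of the 9, leaving 1 unmatched; no matching can do better.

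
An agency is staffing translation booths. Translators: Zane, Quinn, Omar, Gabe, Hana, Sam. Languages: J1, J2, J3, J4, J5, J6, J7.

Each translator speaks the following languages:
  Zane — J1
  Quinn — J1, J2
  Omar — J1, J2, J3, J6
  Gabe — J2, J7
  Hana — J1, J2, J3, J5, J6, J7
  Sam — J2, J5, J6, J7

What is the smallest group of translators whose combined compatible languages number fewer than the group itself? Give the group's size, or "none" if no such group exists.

none

A matching saturating every translator exists, for instance Zane→J1, Quinn→J2, Omar→J3, Gabe→J7, Hana→J5, Sam→J6.
By Hall's marriage theorem, this means |N(S)| ≥ |S| for every subset S, so no violating subset exists.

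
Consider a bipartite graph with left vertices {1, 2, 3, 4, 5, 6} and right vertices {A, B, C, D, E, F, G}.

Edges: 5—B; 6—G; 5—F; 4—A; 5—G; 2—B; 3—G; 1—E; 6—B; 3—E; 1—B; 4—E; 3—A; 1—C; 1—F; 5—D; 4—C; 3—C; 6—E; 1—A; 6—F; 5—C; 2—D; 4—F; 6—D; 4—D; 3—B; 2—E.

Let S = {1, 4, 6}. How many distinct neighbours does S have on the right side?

The union of neighbours of {1, 4, 6} is {A, B, C, D, E, F, G}, which has 7 elements.
Since |N(S)| = 7 ≥ |S| = 3, Hall's condition holds for this subset.

7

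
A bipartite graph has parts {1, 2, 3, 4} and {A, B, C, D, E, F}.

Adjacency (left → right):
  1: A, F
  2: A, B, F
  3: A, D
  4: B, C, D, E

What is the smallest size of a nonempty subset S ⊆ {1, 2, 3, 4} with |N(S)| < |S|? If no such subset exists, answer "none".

none

A matching saturating every left vertex exists, for instance 1→A, 2→F, 3→D, 4→B.
By Hall's marriage theorem, this means |N(S)| ≥ |S| for every subset S, so no violating subset exists.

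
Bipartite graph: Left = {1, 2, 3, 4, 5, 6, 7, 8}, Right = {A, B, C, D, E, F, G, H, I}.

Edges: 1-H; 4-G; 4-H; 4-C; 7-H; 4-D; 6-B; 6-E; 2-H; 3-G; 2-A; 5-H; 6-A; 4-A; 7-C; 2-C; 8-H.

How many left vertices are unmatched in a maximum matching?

A valid assignment of size 6: 1→H, 2→A, 3→G, 4→D, 6→B, 7→C.
The set {1, 5, 8} has only 1 neighbour ({H}), so by Hall's theorem at most 6 of the 8 left vertices can be matched.
That matches 6 of the 8, leaving 2 unmatched; no matching can do better.

2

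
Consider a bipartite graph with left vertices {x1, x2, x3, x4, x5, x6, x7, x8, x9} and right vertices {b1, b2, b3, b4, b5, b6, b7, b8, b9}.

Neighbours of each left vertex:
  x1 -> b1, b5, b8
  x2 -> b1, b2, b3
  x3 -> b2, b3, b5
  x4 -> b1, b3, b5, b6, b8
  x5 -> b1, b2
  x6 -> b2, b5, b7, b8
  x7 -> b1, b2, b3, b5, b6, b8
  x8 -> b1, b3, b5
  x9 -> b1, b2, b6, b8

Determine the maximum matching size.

For example, pair x1-b8, x2-b3, x3-b5, x4-b6, x5-b2, x6-b7, x7-b1.
The set {x1, x2, x3, x4, x5, x7, x8, x9} has only 6 neighbours ({b1, b2, b3, b5, b6, b8}), so by Hall's theorem at most 7 of the 9 left vertices can be matched.

7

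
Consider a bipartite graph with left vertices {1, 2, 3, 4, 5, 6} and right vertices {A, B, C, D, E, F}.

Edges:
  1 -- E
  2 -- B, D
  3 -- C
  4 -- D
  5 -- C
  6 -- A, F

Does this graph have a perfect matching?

The set {3, 5} has only 1 neighbour ({C}), so by Hall's theorem at most 5 of the 6 left vertices can be matched.
Hence no matching covers every left vertex.

No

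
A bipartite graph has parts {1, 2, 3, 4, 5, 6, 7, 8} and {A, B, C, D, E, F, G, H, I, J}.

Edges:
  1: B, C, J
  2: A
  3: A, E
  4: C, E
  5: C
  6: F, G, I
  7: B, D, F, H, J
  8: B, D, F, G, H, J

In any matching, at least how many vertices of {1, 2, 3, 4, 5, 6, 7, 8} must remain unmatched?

One maximum matching: 1-B, 2-A, 3-E, 4-C, 6-F, 7-H, 8-J.
The set {2, 3, 4, 5} has only 3 neighbours ({A, C, E}), so by Hall's theorem at most 7 of the 8 left vertices can be matched.
That matches 7 of the 8, leaving 1 unmatched; no matching can do better.

1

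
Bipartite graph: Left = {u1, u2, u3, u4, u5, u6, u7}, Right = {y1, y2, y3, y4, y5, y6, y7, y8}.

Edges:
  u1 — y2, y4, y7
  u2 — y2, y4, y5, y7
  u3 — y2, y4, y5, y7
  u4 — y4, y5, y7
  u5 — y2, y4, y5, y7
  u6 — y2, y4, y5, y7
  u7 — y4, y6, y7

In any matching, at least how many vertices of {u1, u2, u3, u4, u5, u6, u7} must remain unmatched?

For example, pair u1→y4, u2→y5, u3→y2, u4→y7, u7→y6.
The set {u1, u2, u3, u4, u5, u6} has only 4 neighbours ({y2, y4, y5, y7}), so by Hall's theorem at most 5 of the 7 left vertices can be matched.
That matches 5 of the 7, leaving 2 unmatched; no matching can do better.

2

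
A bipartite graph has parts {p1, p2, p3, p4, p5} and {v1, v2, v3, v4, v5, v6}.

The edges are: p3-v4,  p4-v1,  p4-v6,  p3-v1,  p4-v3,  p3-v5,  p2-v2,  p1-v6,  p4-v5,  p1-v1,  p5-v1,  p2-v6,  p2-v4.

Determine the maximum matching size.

For example, pair p1–v6, p2–v2, p3–v4, p4–v3, p5–v1.
This saturates every left vertex, so 5 is the maximum.

5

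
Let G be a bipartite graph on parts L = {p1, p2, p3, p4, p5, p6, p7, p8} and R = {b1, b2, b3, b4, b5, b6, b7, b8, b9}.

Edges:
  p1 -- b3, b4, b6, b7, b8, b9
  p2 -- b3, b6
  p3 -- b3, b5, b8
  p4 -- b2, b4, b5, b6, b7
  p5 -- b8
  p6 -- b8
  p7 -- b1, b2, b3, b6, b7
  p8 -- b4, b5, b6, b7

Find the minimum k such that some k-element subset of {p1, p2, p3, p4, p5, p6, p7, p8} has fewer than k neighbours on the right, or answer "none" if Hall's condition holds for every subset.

2

Take S = {p5, p6}. Its neighbourhood is {b8}, so |N(S)| = 1 < |S| = 2.
No single vertex violates Hall's condition since each has at least one neighbour, so 2 is the minimum.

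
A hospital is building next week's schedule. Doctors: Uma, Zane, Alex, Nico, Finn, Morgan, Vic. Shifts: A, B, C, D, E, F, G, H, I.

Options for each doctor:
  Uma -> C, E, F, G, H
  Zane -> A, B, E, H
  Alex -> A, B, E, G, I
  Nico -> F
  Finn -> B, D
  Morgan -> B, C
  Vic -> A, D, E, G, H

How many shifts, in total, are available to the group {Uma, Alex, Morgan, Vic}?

The union of neighbours of {Uma, Alex, Morgan, Vic} is {A, B, C, D, E, F, G, H, I}, which has 9 elements.
Since |N(S)| = 9 ≥ |S| = 4, Hall's condition holds for this subset.

9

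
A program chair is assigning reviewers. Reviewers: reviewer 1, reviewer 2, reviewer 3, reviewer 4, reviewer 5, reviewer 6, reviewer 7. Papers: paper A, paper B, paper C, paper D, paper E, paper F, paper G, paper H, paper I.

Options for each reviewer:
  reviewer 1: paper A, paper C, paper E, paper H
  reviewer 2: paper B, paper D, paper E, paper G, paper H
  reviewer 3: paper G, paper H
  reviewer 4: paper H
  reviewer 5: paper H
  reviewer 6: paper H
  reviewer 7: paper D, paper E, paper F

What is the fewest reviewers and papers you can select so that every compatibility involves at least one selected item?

A maximum matching has 5 edges (e.g. reviewer 1–paper E, reviewer 2–paper B, reviewer 3–paper G, reviewer 4–paper H, reviewer 7–paper D).
By König's theorem the minimum vertex cover has the same size. One such cover is {reviewer 1, reviewer 2, reviewer 3, reviewer 7, paper H}.

5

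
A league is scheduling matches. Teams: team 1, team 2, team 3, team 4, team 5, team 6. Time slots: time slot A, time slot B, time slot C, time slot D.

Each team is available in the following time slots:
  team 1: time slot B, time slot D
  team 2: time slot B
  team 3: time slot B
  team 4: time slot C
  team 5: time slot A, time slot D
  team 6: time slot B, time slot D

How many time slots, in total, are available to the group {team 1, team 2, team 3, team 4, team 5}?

4

The union of neighbours of {team 1, team 2, team 3, team 4, team 5} is {time slot A, time slot B, time slot C, time slot D}, which has 4 elements.
Since |N(S)| = 4 < |S| = 5, Hall's condition fails for this subset.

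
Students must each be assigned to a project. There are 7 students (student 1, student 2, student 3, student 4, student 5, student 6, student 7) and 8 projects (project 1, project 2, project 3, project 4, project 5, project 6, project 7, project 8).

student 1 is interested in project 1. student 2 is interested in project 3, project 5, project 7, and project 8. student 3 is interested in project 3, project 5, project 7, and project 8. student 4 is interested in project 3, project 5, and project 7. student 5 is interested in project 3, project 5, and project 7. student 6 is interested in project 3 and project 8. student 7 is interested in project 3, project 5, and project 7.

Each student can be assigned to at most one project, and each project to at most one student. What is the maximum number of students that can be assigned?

For example, pair student 1–project 1, student 2–project 5, student 3–project 8, student 4–project 7, student 5–project 3.
The set {student 2, student 3, student 4, student 5, student 6, student 7} has only 4 neighbours ({project 3, project 5, project 7, project 8}), so by Hall's theorem at most 5 of the 7 students can be matched.

5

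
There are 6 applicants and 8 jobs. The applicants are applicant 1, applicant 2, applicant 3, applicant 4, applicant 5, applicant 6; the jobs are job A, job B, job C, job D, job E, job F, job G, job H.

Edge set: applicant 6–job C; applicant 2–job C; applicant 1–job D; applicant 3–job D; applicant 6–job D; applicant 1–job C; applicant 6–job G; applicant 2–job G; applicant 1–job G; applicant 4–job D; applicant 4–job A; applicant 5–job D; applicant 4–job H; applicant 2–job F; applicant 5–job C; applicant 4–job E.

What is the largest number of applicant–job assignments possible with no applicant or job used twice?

5

One maximum matching: applicant 1→job G, applicant 2→job F, applicant 3→job D, applicant 4→job A, applicant 5→job C.
The set {applicant 1, applicant 3, applicant 5, applicant 6} has only 3 neighbours ({job C, job D, job G}), so by Hall's theorem at most 5 of the 6 applicants can be matched.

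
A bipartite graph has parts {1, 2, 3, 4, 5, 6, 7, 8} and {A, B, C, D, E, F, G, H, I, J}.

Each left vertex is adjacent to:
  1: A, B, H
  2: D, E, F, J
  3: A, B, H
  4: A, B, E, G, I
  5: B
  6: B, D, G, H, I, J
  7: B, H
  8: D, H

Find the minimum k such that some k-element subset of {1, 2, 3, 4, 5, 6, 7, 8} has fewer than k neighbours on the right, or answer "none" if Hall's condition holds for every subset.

4

Take S = {1, 3, 5, 7}. Its neighbourhood is {A, B, H}, so |N(S)| = 3 < |S| = 4.
Every subset of size less than 4 has at least as many neighbours as members, so 4 is the minimum.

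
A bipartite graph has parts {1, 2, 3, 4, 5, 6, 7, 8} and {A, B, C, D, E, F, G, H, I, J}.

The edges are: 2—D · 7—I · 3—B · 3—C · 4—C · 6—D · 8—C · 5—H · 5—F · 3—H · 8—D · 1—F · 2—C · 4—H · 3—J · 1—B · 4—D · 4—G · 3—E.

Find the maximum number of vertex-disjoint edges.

7

One maximum matching: 1–B, 2–C, 3–J, 4–G, 5–F, 6–D, 7–I.
The set {2, 6, 8} has only 2 neighbours ({C, D}), so by Hall's theorem at most 7 of the 8 left vertices can be matched.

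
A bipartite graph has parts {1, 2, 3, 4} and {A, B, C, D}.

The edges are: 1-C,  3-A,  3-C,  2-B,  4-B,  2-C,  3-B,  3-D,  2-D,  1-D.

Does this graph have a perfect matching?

Yes

For example, pair 1-D, 2-C, 3-A, 4-B.
All 4 left vertices are covered.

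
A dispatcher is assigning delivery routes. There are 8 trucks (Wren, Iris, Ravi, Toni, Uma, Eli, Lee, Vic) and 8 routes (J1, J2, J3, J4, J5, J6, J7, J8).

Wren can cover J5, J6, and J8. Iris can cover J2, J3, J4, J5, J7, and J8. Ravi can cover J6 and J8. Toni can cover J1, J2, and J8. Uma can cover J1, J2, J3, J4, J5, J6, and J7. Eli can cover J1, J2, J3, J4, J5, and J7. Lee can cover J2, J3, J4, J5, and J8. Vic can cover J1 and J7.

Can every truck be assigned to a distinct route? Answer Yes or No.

Yes

One maximum matching: Wren-J5, Iris-J8, Ravi-J6, Toni-J1, Uma-J4, Eli-J2, Lee-J3, Vic-J7.
Every truck is matched, so this is a perfect matching.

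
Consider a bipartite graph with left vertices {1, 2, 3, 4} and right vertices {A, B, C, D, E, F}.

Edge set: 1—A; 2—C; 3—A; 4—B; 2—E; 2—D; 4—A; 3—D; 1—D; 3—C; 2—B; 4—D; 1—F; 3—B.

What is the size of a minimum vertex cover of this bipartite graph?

4

A maximum matching has 4 edges (e.g. 1–F, 2–E, 3–C, 4–B).
By König's theorem the minimum vertex cover has the same size. One such cover is {1, 2, 3, 4}.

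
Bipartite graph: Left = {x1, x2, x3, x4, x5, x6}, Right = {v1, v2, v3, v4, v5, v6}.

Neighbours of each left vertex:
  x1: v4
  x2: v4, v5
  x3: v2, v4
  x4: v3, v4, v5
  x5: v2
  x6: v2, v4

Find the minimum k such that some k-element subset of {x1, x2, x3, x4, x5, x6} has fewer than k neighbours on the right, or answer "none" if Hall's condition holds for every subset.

Take S = {x1, x3, x5}. Its neighbourhood is {v2, v4}, so |N(S)| = 2 < |S| = 3.
Every subset of size less than 3 has at least as many neighbours as members, so 3 is the minimum.

3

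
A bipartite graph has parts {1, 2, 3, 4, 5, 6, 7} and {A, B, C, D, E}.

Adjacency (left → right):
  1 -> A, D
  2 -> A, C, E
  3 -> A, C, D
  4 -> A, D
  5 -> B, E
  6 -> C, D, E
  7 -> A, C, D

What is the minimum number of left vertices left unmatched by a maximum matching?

2

For example, pair 1-A, 2-E, 3-C, 4-D, 5-B.
The set {1, 2, 3, 4, 6, 7} has only 4 neighbours ({A, C, D, E}), so by Hall's theorem at most 5 of the 7 left vertices can be matched.
That matches 5 of the 7, leaving 2 unmatched; no matching can do better.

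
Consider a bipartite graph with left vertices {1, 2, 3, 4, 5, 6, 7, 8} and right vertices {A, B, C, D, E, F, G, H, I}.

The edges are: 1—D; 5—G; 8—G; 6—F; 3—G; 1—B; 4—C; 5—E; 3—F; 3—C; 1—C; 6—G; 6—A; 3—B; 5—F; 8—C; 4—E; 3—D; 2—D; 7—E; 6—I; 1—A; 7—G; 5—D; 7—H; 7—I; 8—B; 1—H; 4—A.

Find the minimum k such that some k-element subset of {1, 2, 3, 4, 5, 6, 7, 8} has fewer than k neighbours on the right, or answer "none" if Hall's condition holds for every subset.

A matching saturating every left vertex exists, for instance 1→A, 2→D, 3→G, 4→C, 5→F, 6→I, 7→E, 8→B.
By Hall's marriage theorem, this means |N(S)| ≥ |S| for every subset S, so no violating subset exists.

none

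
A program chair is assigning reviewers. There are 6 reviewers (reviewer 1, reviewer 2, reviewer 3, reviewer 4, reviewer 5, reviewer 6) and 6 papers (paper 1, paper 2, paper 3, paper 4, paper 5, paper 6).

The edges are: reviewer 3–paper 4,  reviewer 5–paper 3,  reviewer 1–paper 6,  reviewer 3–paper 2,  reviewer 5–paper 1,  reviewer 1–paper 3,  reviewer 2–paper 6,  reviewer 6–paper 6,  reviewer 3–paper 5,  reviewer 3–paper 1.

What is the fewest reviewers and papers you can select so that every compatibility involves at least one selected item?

4

A maximum matching has 4 edges (e.g. reviewer 1–paper 3, reviewer 2–paper 6, reviewer 3–paper 4, reviewer 5–paper 1).
By König's theorem the minimum vertex cover has the same size. One such cover is {reviewer 1, reviewer 3, reviewer 5, paper 6}.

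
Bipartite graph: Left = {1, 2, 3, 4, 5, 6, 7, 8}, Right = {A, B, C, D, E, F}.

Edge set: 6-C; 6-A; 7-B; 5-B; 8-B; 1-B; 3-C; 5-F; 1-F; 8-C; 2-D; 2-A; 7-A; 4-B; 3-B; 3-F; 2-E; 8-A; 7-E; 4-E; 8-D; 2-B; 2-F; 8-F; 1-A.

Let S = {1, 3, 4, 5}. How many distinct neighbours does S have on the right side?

The union of neighbours of {1, 3, 4, 5} is {A, B, C, E, F}, which has 5 elements.
Since |N(S)| = 5 ≥ |S| = 4, Hall's condition holds for this subset.

5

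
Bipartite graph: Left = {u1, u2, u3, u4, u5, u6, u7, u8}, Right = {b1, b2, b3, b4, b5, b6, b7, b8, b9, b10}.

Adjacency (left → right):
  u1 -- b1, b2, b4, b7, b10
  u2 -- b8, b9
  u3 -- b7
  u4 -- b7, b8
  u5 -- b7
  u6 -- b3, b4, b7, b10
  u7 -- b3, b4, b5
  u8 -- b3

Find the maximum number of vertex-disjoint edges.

A valid assignment of size 7: u1-b1, u2-b9, u3-b7, u4-b8, u6-b10, u7-b4, u8-b3.
The set {u3, u5} has only 1 neighbour ({b7}), so by Hall's theorem at most 7 of the 8 left vertices can be matched.

7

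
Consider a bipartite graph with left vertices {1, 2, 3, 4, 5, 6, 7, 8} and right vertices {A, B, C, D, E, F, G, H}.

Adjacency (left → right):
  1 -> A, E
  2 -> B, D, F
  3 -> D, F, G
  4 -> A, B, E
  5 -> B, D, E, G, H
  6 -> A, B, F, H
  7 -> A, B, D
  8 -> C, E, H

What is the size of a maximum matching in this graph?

8

One maximum matching: 1→A, 2→D, 3→G, 4→E, 5→H, 6→F, 7→B, 8→C.
All 8 left vertices are matched, so no larger matching exists.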